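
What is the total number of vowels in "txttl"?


Input string: 'txttl'
Operation: count vowels (a, e, i, o, u)
Scan: s[0]='t', s[1]='x', s[2]='t', s[3]='t', s[4]='l'
Vowels found: 0
Result: 0


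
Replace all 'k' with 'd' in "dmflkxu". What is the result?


Input string: 'dmflkxu'
Operation: replace 'k' with 'd'
Positions of 'k': 4
After replacement: dmfldxu


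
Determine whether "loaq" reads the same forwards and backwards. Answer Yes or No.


Input string: 'loaq'
Reversed: 'qaol'
Compare pairs: s[0]='l' vs s[3]='q' (mismatch), s[1]='o' vs s[2]='a' (mismatch)
Palindrome: No


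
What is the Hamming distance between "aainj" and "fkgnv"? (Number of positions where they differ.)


String 1: 'aainj'
String 2: 'fkgnv'
Compare each position: pos 0: 'a'!='f', pos 1: 'a'!='k', pos 2: 'i'!='g', pos 3: 'n'=='n', pos 4: 'j'!='v'
Differing positions: 4
Hamming distance: 4


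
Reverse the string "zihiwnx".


Input string: 'zihiwnx'
Operation: reverse character order
Original order: 'z' -> 'i' -> 'h' -> 'i' -> 'w' -> 'n' -> 'x'
Reversed order: 'x' -> 'n' -> 'w' -> 'i' -> 'h' -> 'i' -> 'z'
Result: xnwihiz


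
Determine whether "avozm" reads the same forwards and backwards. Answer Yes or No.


Input string: 'avozm'
Reversed: 'mzova'
Compare pairs: s[0]='a' vs s[4]='m' (mismatch), s[1]='v' vs s[3]='z' (mismatch)
Palindrome: No


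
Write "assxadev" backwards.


Input string: 'assxadev'
Operation: reverse character order
Original order: 'a' -> 's' -> 's' -> 'x' -> 'a' -> 'd' -> 'e' -> 'v'
Reversed order: 'v' -> 'e' -> 'd' -> 'a' -> 'x' -> 's' -> 's' -> 'a'
Result: vedaxssa


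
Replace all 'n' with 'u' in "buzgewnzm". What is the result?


Input string: 'buzgewnzm'
Operation: replace 'n' with 'u'
Positions of 'n': 6
After replacement: buzgewuzm


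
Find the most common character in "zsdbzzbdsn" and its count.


Input: 'zsdbzzbdsn'
Operation: tally each character
Counts: 'b':2, 'd':2, 'n':1, 's':2, 'z':3
Maximum: 'z' appears 3 times


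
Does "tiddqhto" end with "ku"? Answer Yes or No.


Input string: 'tiddqhto'
Suffix to check: 'ku'
Last 2 characters of input: 'to'
Match: False
Result: No


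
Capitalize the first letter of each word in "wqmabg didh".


Input string: 'wqmabg didh'
Operation: capitalize first letter of each word
Word transformations: 'wqmabg'->'Wqmabg', 'didh'->'Didh'
Result: Wqmabg Didh


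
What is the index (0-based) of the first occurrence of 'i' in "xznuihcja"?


Input string: 'xznuihcja'
Target: 'i'
Scanning left to right: s[0]='x', s[1]='z', s[2]='n', s[3]='u', s[4]='i'
First match at index: 4


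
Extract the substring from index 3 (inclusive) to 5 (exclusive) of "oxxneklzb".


Input string: 'oxxneklzb'
Operation: slice [3:5]
Extract characters: s[3]='n', s[4]='e'
Result: ne


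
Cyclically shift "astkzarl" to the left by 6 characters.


Input: 'astkzarl', shift = 6
Operation: split at index 6 and swap parts
Front part s[0:6] = 'astkza'
Back part s[6:] = 'rl'
Rotated = back + front = 'rl' + 'astkza'
Result: rlastkza


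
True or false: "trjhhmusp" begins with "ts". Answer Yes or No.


Input string: 'trjhhmusp'
Prefix to check: 'ts'
First 2 characters of input: 'tr'
Match: False
Result: No


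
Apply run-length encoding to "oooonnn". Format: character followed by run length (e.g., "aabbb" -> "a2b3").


Input: 'oooonnn'
Operation: identify consecutive runs
Runs: 'oooo' -> o4, 'nnn' -> n3
Encoded: o4n3


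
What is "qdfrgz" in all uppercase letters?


Input string: 'qdfrgz'
Operation: convert each letter to uppercase
Mapping: 'q'->'Q', 'd'->'D', 'f'->'F', 'r'->'R', 'g'->'G', 'z'->'Z'
Result: QDFRGZ


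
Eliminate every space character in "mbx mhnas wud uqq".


Input string: 'mbx mhnas wud uqq'
Operation: remove all spaces
Words: 'mbx', 'mhnas', 'wud', 'uqq'
Join without spaces: mbxmhnaswuduqq


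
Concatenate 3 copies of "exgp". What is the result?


Input string: 'exgp'
Operation: repeat 3 times
Concatenation: 'exgp' + 'exgp' + 'exgp'
Result: exgpexgpexgp


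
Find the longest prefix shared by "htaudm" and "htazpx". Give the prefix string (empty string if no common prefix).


String 1: 'htaudm'
String 2: 'htazpx'
Compare position by position:
pos 0: 'h' vs 'h' match
pos 1: 't' vs 't' match
pos 2: 'a' vs 'a' match
pos 3: 'u' vs 'z' differ -> stop
Longest common prefix: "hta" (length 3)


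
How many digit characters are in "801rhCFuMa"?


Input string: '801rhCFuMa'
Operation: count digit characters (0-9)
Scan: '8'(digit), '0'(digit), '1'(digit), 'r', 'h', 'C', 'F', 'u', 'M', 'a'
Digits found: 3
Result: 3


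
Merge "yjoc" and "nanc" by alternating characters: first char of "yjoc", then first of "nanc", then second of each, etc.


String 1: 'yjoc'
String 2: 'nanc'
Operation: alternate characters
Pairs: 'y'+'n', 'j'+'a', 'o'+'n', 'c'+'c'
Result: ynjaoncc


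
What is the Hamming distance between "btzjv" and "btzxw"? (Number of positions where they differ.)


String 1: 'btzjv'
String 2: 'btzxw'
Compare each position: pos 0: 'b'=='b', pos 1: 't'=='t', pos 2: 'z'=='z', pos 3: 'j'!='x', pos 4: 'v'!='w'
Differing positions: 2
Hamming distance: 2


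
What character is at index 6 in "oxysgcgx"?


Input string: 'oxysgcgx'
Operation: get character at index 6
Index mapping: s[0]='o', s[1]='x', s[2]='y', s[3]='s', s[4]='g', s[5]='c', s[6]='g'
Result: 'g'


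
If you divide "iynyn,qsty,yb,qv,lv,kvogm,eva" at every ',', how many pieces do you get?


Input string: 'iynyn,qsty,yb,qv,lv,kvogm,eva'
Delimiter: ','
Split result: 'iynyn', 'qsty', 'yb', 'qv', 'lv', 'kvogm', 'eva'
Number of parts: 7


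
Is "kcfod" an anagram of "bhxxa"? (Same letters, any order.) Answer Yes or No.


String 1: 'bhxxa' -> sorted: 'abhxx'
String 2: 'kcfod' -> sorted: 'cdfko'
Compare sorted forms: 'abhxx' != 'cdfko'
Anagram: No


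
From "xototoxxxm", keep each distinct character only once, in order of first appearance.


Input: 'xototoxxxm'
Operation: keep first occurrence of each character
Scan: s[0]='x' new -> keep; s[1]='o' new -> keep; s[2]='t' new -> keep; s[3]='o' seen -> skip; s[4]='t' seen -> skip; s[5]='o' seen -> skip; s[6]='x' seen -> skip; s[7]='x' seen -> skip; s[8]='x' seen -> skip; s[9]='m' new -> keep
Result: xotm


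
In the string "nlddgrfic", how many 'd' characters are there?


Input string: 'nlddgrfic'
Target character: 'd'
Scan each position: s[2]='d', s[3]='d'
Matches found at indices: 2, 3
Total: 2


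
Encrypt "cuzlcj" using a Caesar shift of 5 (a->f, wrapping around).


Input: 'cuzlcj', shift = 5
Operation: for each letter, (position + 5) mod 26
Mapping: 'c'(2+5=7)->'h', 'u'(20+5=25)->'z', 'z'(25+5=30, 30 mod 26=4)->'e', 'l'(11+5=16)->'q', 'c'(2+5=7)->'h', 'j'(9+5=14)->'o'
Result: hzeqho


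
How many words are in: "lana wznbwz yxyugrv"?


Input string: 'lana wznbwz yxyugrv'
Operation: split by spaces
Words found: 'lana', 'wznbwz', 'yxyugrv'
Word count: 3


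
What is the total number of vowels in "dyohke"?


Input string: 'dyohke'
Operation: count vowels (a, e, i, o, u)
Scan: s[0]='d', s[1]='y', s[2]='o' (vowel), s[3]='h', s[4]='k', s[5]='e' (vowel)
Vowels found: 2
Result: 2


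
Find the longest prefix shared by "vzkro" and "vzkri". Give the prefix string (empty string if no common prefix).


String 1: 'vzkro'
String 2: 'vzkri'
Compare position by position:
pos 0: 'v' vs 'v' match
pos 1: 'z' vs 'z' match
pos 2: 'k' vs 'k' match
pos 3: 'r' vs 'r' match
pos 4: 'o' vs 'i' differ -> stop
Longest common prefix: "vzkr" (length 4)


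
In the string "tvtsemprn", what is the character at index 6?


Input string: 'tvtsemprn'
Operation: get character at index 6
Index mapping: s[0]='t', s[1]='v', s[2]='t', s[3]='s', s[4]='e', s[5]='m', s[6]='p'
Result: 'p'


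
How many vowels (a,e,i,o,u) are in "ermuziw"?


Input string: 'ermuziw'
Operation: count vowels (a, e, i, o, u)
Scan: s[0]='e' (vowel), s[1]='r', s[2]='m', s[3]='u' (vowel), s[4]='z', s[5]='i' (vowel), s[6]='w'
Vowels found: 3
Result: 3


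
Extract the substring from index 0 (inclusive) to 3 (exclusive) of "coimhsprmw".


Input string: 'coimhsprmw'
Operation: slice [0:3]
Extract characters: s[0]='c', s[1]='o', s[2]='i'
Result: coi


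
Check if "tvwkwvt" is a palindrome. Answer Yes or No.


Input string: 'tvwkwvt'
Reversed: 'tvwkwvt'
Compare pairs: s[0]='t' vs s[6]='t' (match), s[1]='v' vs s[5]='v' (match), s[2]='w' vs s[4]='w' (match)
Palindrome: Yes


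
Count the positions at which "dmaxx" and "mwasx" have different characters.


String 1: 'dmaxx'
String 2: 'mwasx'
Compare each position: pos 0: 'd'!='m', pos 1: 'm'!='w', pos 2: 'a'=='a', pos 3: 'x'!='s', pos 4: 'x'=='x'
Differing positions: 3
Hamming distance: 3


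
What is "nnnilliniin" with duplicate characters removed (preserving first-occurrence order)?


Input: 'nnnilliniin'
Operation: keep first occurrence of each character
Scan: s[0]='n' new -> keep; s[1]='n' seen -> skip; s[2]='n' seen -> skip; s[3]='i' new -> keep; s[4]='l' new -> keep; s[5]='l' seen -> skip; s[6]='i' seen -> skip; s[7]='n' seen -> skip; s[8]='i' seen -> skip; s[9]='i' seen -> skip; s[10]='n' seen -> skip
Result: nil


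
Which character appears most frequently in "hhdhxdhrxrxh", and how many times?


Input: 'hhdhxdhrxrxh'
Operation: tally each character
Counts: 'd':2, 'h':5, 'r':2, 'x':3
Maximum: 'h' appears 5 times


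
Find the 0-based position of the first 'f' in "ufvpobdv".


Input string: 'ufvpobdv'
Target: 'f'
Scanning left to right: s[0]='u', s[1]='f'
First match at index: 1


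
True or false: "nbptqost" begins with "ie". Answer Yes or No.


Input string: 'nbptqost'
Prefix to check: 'ie'
First 2 characters of input: 'nb'
Match: False
Result: No


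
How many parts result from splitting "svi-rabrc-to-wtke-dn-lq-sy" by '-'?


Input string: 'svi-rabrc-to-wtke-dn-lq-sy'
Delimiter: '-'
Split result: 'svi', 'rabrc', 'to', 'wtke', 'dn', 'lq', 'sy'
Number of parts: 7


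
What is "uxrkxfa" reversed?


Input string: 'uxrkxfa'
Operation: reverse character order
Original order: 'u' -> 'x' -> 'r' -> 'k' -> 'x' -> 'f' -> 'a'
Reversed order: 'a' -> 'f' -> 'x' -> 'k' -> 'r' -> 'x' -> 'u'
Result: afxkrxu


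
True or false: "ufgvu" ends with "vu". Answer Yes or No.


Input string: 'ufgvu'
Suffix to check: 'vu'
Last 2 characters of input: 'vu'
Match: True
Result: Yes


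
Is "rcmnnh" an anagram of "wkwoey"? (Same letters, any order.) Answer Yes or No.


String 1: 'wkwoey' -> sorted: 'ekowwy'
String 2: 'rcmnnh' -> sorted: 'chmnnr'
Compare sorted forms: 'ekowwy' != 'chmnnr'
Anagram: No


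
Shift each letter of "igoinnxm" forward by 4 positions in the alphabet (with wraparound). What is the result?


Input: 'igoinnxm', shift = 4
Operation: for each letter, (position + 4) mod 26
Mapping: 'i'(8+4=12)->'m', 'g'(6+4=10)->'k', 'o'(14+4=18)->'s', 'i'(8+4=12)->'m', 'n'(13+4=17)->'r', 'n'(13+4=17)->'r', 'x'(23+4=27, 27 mod 26=1)->'b', 'm'(12+4=16)->'q'
Result: mksmrrbq


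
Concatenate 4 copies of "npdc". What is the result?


Input string: 'npdc'
Operation: repeat 4 times
Concatenation: 'npdc' + 'npdc' + 'npdc' + 'npdc'
Result: npdcnpdcnpdcnpdc


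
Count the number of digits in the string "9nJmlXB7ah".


Input string: '9nJmlXB7ah'
Operation: count digit characters (0-9)
Scan: '9'(digit), 'n', 'J', 'm', 'l', 'X', 'B', '7'(digit), 'a', 'h'
Digits found: 2
Result: 2


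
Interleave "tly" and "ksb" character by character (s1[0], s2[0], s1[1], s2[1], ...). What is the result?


String 1: 'tly'
String 2: 'ksb'
Operation: alternate characters
Pairs: 't'+'k', 'l'+'s', 'y'+'b'
Result: tklsyb


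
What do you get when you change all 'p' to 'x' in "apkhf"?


Input string: 'apkhf'
Operation: replace 'p' with 'x'
Positions of 'p': 1
After replacement: axkhf


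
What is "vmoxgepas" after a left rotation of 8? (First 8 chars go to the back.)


Input: 'vmoxgepas', shift = 8
Operation: split at index 8 and swap parts
Front part s[0:8] = 'vmoxgepa'
Back part s[8:] = 's'
Rotated = back + front = 's' + 'vmoxgepa'
Result: svmoxgepa


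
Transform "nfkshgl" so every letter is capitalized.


Input string: 'nfkshgl'
Operation: convert each letter to uppercase
Mapping: 'n'->'N', 'f'->'F', 'k'->'K', 's'->'S', 'h'->'H', 'g'->'G', 'l'->'L'
Result: NFKSHGL


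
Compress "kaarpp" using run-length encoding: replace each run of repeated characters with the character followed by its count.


Input: 'kaarpp'
Operation: identify consecutive runs
Runs: 'k' -> k1, 'aa' -> a2, 'r' -> r1, 'pp' -> p2
Encoded: k1a2r1p2


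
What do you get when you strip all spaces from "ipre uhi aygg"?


Input string: 'ipre uhi aygg'
Operation: remove all spaces
Words: 'ipre', 'uhi', 'aygg'
Join without spaces: ipreuhiaygg


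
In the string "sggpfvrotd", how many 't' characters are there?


Input string: 'sggpfvrotd'
Target character: 't'
Scan each position: s[8]='t'
Matches found at indices: 8
Total: 1


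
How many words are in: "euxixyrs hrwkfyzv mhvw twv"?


Input string: 'euxixyrs hrwkfyzv mhvw twv'
Operation: split by spaces
Words found: 'euxixyrs', 'hrwkfyzv', 'mhvw', 'twv'
Word count: 4


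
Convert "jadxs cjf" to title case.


Input string: 'jadxs cjf'
Operation: capitalize first letter of each word
Word transformations: 'jadxs'->'Jadxs', 'cjf'->'Cjf'
Result: Jadxs Cjf


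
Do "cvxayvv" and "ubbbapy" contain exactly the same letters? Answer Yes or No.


String 1: 'cvxayvv' -> sorted: 'acvvvxy'
String 2: 'ubbbapy' -> sorted: 'abbbpuy'
Compare sorted forms: 'acvvvxy' != 'abbbpuy'
Anagram: No


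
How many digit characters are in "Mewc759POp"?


Input string: 'Mewc759POp'
Operation: count digit characters (0-9)
Scan: 'M', 'e', 'w', 'c', '7'(digit), '5'(digit), '9'(digit), 'P', 'O', 'p'
Digits found: 3
Result: 3


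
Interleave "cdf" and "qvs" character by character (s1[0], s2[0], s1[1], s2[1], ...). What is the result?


String 1: 'cdf'
String 2: 'qvs'
Operation: alternate characters
Pairs: 'c'+'q', 'd'+'v', 'f'+'s'
Result: cqdvfs


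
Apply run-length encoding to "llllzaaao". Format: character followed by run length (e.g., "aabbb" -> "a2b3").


Input: 'llllzaaao'
Operation: identify consecutive runs
Runs: 'llll' -> l4, 'z' -> z1, 'aaa' -> a3, 'o' -> o1
Encoded: l4z1a3o1


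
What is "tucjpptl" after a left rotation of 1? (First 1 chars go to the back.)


Input: 'tucjpptl', shift = 1
Operation: split at index 1 and swap parts
Front part s[0:1] = 't'
Back part s[1:] = 'ucjpptl'
Rotated = back + front = 'ucjpptl' + 't'
Result: ucjpptlt


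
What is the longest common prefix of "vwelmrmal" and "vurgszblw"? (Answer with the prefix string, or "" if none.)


String 1: 'vwelmrmal'
String 2: 'vurgszblw'
Compare position by position:
pos 0: 'v' vs 'v' match
pos 1: 'w' vs 'u' differ -> stop
Longest common prefix: "v" (length 1)


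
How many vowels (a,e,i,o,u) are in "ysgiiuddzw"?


Input string: 'ysgiiuddzw'
Operation: count vowels (a, e, i, o, u)
Scan: s[0]='y', s[1]='s', s[2]='g', s[3]='i' (vowel), s[4]='i' (vowel), s[5]='u' (vowel), s[6]='d', s[7]='d', s[8]='z', s[9]='w'
Vowels found: 3
Result: 3


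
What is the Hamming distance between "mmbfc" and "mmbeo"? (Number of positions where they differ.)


String 1: 'mmbfc'
String 2: 'mmbeo'
Compare each position: pos 0: 'm'=='m', pos 1: 'm'=='m', pos 2: 'b'=='b', pos 3: 'f'!='e', pos 4: 'c'!='o'
Differing positions: 2
Hamming distance: 2


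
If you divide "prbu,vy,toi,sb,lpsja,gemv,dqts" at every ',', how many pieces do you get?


Input string: 'prbu,vy,toi,sb,lpsja,gemv,dqts'
Delimiter: ','
Split result: 'prbu', 'vy', 'toi', 'sb', 'lpsja', 'gemv', 'dqts'
Number of parts: 7


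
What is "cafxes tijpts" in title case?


Input string: 'cafxes tijpts'
Operation: capitalize first letter of each word
Word transformations: 'cafxes'->'Cafxes', 'tijpts'->'Tijpts'
Result: Cafxes Tijpts


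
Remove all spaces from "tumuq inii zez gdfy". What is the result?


Input string: 'tumuq inii zez gdfy'
Operation: remove all spaces
Words: 'tumuq', 'inii', 'zez', 'gdfy'
Join without spaces: tumuqiniizezgdfy


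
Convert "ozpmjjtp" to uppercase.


Input string: 'ozpmjjtp'
Operation: convert each letter to uppercase
Mapping: 'o'->'O', 'z'->'Z', 'p'->'P', 'm'->'M', 'j'->'J', 'j'->'J', 't'->'T', 'p'->'P'
Result: OZPMJJTP


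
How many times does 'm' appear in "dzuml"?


Input string: 'dzuml'
Target character: 'm'
Scan each position: s[3]='m'
Matches found at indices: 3
Total: 1


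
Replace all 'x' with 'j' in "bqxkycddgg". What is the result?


Input string: 'bqxkycddgg'
Operation: replace 'x' with 'j'
Positions of 'x': 2
After replacement: bqjkycddgg


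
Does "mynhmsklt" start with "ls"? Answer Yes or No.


Input string: 'mynhmsklt'
Prefix to check: 'ls'
First 2 characters of input: 'my'
Match: False
Result: No


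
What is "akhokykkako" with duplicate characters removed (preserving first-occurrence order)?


Input: 'akhokykkako'
Operation: keep first occurrence of each character
Scan: s[0]='a' new -> keep; s[1]='k' new -> keep; s[2]='h' new -> keep; s[3]='o' new -> keep; s[4]='k' seen -> skip; s[5]='y' new -> keep; s[6]='k' seen -> skip; s[7]='k' seen -> skip; s[8]='a' seen -> skip; s[9]='k' seen -> skip; s[10]='o' seen -> skip
Result: akhoy


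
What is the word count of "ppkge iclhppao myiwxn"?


Input string: 'ppkge iclhppao myiwxn'
Operation: split by spaces
Words found: 'ppkge', 'iclhppao', 'myiwxn'
Word count: 3


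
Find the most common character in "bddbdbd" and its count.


Input: 'bddbdbd'
Operation: tally each character
Counts: 'b':3, 'd':4
Maximum: 'd' appears 4 times


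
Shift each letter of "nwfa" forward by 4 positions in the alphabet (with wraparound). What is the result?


Input: 'nwfa', shift = 4
Operation: for each letter, (position + 4) mod 26
Mapping: 'n'(13+4=17)->'r', 'w'(22+4=26, 26 mod 26=0)->'a', 'f'(5+4=9)->'j', 'a'(0+4=4)->'e'
Result: raje


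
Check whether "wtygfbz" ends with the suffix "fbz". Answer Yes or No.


Input string: 'wtygfbz'
Suffix to check: 'fbz'
Last 3 characters of input: 'fbz'
Match: True
Result: Yes


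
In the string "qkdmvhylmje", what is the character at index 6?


Input string: 'qkdmvhylmje'
Operation: get character at index 6
Index mapping: s[0]='q', s[1]='k', s[2]='d', s[3]='m', s[4]='v', s[5]='h', s[6]='y'
Result: 'y'


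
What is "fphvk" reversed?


Input string: 'fphvk'
Operation: reverse character order
Original order: 'f' -> 'p' -> 'h' -> 'v' -> 'k'
Reversed order: 'k' -> 'v' -> 'h' -> 'p' -> 'f'
Result: kvhpf


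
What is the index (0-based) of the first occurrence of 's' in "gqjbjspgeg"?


Input string: 'gqjbjspgeg'
Target: 's'
Scanning left to right: s[0]='g', s[1]='q', s[2]='j', s[3]='b', s[4]='j', s[5]='s'
First match at index: 5


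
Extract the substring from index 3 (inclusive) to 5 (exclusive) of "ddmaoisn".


Input string: 'ddmaoisn'
Operation: slice [3:5]
Extract characters: s[3]='a', s[4]='o'
Result: ao


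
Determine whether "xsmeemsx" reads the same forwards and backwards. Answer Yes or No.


Input string: 'xsmeemsx'
Reversed: 'xsmeemsx'
Compare pairs: s[0]='x' vs s[7]='x' (match), s[1]='s' vs s[6]='s' (match), s[2]='m' vs s[5]='m' (match), s[3]='e' vs s[4]='e' (match)
Palindrome: Yes


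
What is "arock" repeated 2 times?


Input string: 'arock'
Operation: repeat 2 times
Concatenation: 'arock' + 'arock'
Result: arockarock


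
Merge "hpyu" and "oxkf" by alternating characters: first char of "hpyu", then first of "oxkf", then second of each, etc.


String 1: 'hpyu'
String 2: 'oxkf'
Operation: alternate characters
Pairs: 'h'+'o', 'p'+'x', 'y'+'k', 'u'+'f'
Result: hopxykuf


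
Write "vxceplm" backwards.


Input string: 'vxceplm'
Operation: reverse character order
Original order: 'v' -> 'x' -> 'c' -> 'e' -> 'p' -> 'l' -> 'm'
Reversed order: 'm' -> 'l' -> 'p' -> 'e' -> 'c' -> 'x' -> 'v'
Result: mlpecxv


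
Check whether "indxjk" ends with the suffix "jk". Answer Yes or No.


Input string: 'indxjk'
Suffix to check: 'jk'
Last 2 characters of input: 'jk'
Match: True
Result: Yes


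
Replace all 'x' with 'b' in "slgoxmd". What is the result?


Input string: 'slgoxmd'
Operation: replace 'x' with 'b'
Positions of 'x': 4
After replacement: slgobmd


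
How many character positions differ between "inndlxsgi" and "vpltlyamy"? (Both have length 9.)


String 1: 'inndlxsgi'
String 2: 'vpltlyamy'
Compare each position: pos 0: 'i'!='v', pos 1: 'n'!='p', pos 2: 'n'!='l', pos 3: 'd'!='t', pos 4: 'l'=='l', pos 5: 'x'!='y', pos 6: 's'!='a', pos 7: 'g'!='m', pos 8: 'i'!='y'
Differing positions: 8
Hamming distance: 8


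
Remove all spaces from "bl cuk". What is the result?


Input string: 'bl cuk'
Operation: remove all spaces
Words: 'bl', 'cuk'
Join without spaces: blcuk


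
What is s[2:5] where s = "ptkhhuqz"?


Input string: 'ptkhhuqz'
Operation: slice [2:5]
Extract characters: s[2]='k', s[3]='h', s[4]='h'
Result: khh


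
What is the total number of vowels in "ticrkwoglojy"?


Input string: 'ticrkwoglojy'
Operation: count vowels (a, e, i, o, u)
Scan: s[0]='t', s[1]='i' (vowel), s[2]='c', s[3]='r', s[4]='k', s[5]='w', s[6]='o' (vowel), s[7]='g', s[8]='l', s[9]='o' (vowel), s[10]='j', s[11]='y'
Vowels found: 3
Result: 3


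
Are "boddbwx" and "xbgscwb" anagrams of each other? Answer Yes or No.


String 1: 'boddbwx' -> sorted: 'bbddowx'
String 2: 'xbgscwb' -> sorted: 'bbcgswx'
Compare sorted forms: 'bbddowx' != 'bbcgswx'
Anagram: No


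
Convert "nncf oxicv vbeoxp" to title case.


Input string: 'nncf oxicv vbeoxp'
Operation: capitalize first letter of each word
Word transformations: 'nncf'->'Nncf', 'oxicv'->'Oxicv', 'vbeoxp'->'Vbeoxp'
Result: Nncf Oxicv Vbeoxp


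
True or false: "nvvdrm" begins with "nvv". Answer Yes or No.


Input string: 'nvvdrm'
Prefix to check: 'nvv'
First 3 characters of input: 'nvv'
Match: True
Result: Yes


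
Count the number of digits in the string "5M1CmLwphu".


Input string: '5M1CmLwphu'
Operation: count digit characters (0-9)
Scan: '5'(digit), 'M', '1'(digit), 'C', 'm', 'L', 'w', 'p', 'h', 'u'
Digits found: 2
Result: 2


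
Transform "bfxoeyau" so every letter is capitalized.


Input string: 'bfxoeyau'
Operation: convert each letter to uppercase
Mapping: 'b'->'B', 'f'->'F', 'x'->'X', 'o'->'O', 'e'->'E', 'y'->'Y', 'a'->'A', 'u'->'U'
Result: BFXOEYAU


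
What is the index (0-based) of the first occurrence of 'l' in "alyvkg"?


Input string: 'alyvkg'
Target: 'l'
Scanning left to right: s[0]='a', s[1]='l'
First match at index: 1


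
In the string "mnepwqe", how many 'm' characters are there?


Input string: 'mnepwqe'
Target character: 'm'
Scan each position: s[0]='m'
Matches found at indices: 0
Total: 1


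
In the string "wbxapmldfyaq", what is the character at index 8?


Input string: 'wbxapmldfyaq'
Operation: get character at index 8
Index mapping: s[0]='w', s[1]='b', s[2]='x', s[3]='a', s[4]='p', s[5]='m', s[6]='l', s[7]='d', s[8]='f'
Result: 'f'


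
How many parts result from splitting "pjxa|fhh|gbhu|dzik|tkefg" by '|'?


Input string: 'pjxa|fhh|gbhu|dzik|tkefg'
Delimiter: '|'
Split result: 'pjxa', 'fhh', 'gbhu', 'dzik', 'tkefg'
Number of parts: 5


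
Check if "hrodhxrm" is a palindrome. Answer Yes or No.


Input string: 'hrodhxrm'
Reversed: 'mrxhdorh'
Compare pairs: s[0]='h' vs s[7]='m' (mismatch), s[1]='r' vs s[6]='r' (match), s[2]='o' vs s[5]='x' (mismatch), s[3]='d' vs s[4]='h' (mismatch)
Palindrome: No


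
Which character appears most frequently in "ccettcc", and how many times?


Input: 'ccettcc'
Operation: tally each character
Counts: 'c':4, 'e':1, 't':2
Maximum: 'c' appears 4 times


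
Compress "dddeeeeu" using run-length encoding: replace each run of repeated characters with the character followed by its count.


Input: 'dddeeeeu'
Operation: identify consecutive runs
Runs: 'ddd' -> d3, 'eeee' -> e4, 'u' -> u1
Encoded: d3e4u1


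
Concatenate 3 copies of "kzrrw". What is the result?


Input string: 'kzrrw'
Operation: repeat 3 times
Concatenation: 'kzrrw' + 'kzrrw' + 'kzrrw'
Result: kzrrwkzrrwkzrrw


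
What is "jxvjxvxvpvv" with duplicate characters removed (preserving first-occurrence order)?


Input: 'jxvjxvxvpvv'
Operation: keep first occurrence of each character
Scan: s[0]='j' new -> keep; s[1]='x' new -> keep; s[2]='v' new -> keep; s[3]='j' seen -> skip; s[4]='x' seen -> skip; s[5]='v' seen -> skip; s[6]='x' seen -> skip; s[7]='v' seen -> skip; s[8]='p' new -> keep; s[9]='v' seen -> skip; s[10]='v' seen -> skip
Result: jxvp


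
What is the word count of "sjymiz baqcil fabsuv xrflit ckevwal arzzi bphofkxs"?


Input string: 'sjymiz baqcil fabsuv xrflit ckevwal arzzi bphofkxs'
Operation: split by spaces
Words found: 'sjymiz', 'baqcil', 'fabsuv', 'xrflit', 'ckevwal', 'arzzi', 'bphofkxs'
Word count: 7


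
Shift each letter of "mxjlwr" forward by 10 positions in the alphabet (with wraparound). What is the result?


Input: 'mxjlwr', shift = 10
Operation: for each letter, (position + 10) mod 26
Mapping: 'm'(12+10=22)->'w', 'x'(23+10=33, 33 mod 26=7)->'h', 'j'(9+10=19)->'t', 'l'(11+10=21)->'v', 'w'(22+10=32, 32 mod 26=6)->'g', 'r'(17+10=27, 27 mod 26=1)->'b'
Result: whtvgb


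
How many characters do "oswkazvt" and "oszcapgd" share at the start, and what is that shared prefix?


String 1: 'oswkazvt'
String 2: 'oszcapgd'
Compare position by position:
pos 0: 'o' vs 'o' match
pos 1: 's' vs 's' match
pos 2: 'w' vs 'z' differ -> stop
Longest common prefix: "os" (length 2)


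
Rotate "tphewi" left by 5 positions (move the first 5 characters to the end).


Input: 'tphewi', shift = 5
Operation: split at index 5 and swap parts
Front part s[0:5] = 'tphew'
Back part s[5:] = 'i'
Rotated = back + front = 'i' + 'tphew'
Result: itphew


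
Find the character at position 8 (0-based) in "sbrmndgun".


Input string: 'sbrmndgun'
Operation: get character at index 8
Index mapping: s[0]='s', s[1]='b', s[2]='r', s[3]='m', s[4]='n', s[5]='d', s[6]='g', s[7]='u', s[8]='n'
Result: 'n'


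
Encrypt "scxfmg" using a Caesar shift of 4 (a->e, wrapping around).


Input: 'scxfmg', shift = 4
Operation: for each letter, (position + 4) mod 26
Mapping: 's'(18+4=22)->'w', 'c'(2+4=6)->'g', 'x'(23+4=27, 27 mod 26=1)->'b', 'f'(5+4=9)->'j', 'm'(12+4=16)->'q', 'g'(6+4=10)->'k'
Result: wgbjqk


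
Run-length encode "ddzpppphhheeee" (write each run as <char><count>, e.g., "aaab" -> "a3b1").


Input: 'ddzpppphhheeee'
Operation: identify consecutive runs
Runs: 'dd' -> d2, 'z' -> z1, 'pppp' -> p4, 'hhh' -> h3, 'eeee' -> e4
Encoded: d2z1p4h3e4


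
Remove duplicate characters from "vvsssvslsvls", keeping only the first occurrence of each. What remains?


Input: 'vvsssvslsvls'
Operation: keep first occurrence of each character
Scan: s[0]='v' new -> keep; s[1]='v' seen -> skip; s[2]='s' new -> keep; s[3]='s' seen -> skip; s[4]='s' seen -> skip; s[5]='v' seen -> skip; s[6]='s' seen -> skip; s[7]='l' new -> keep; s[8]='s' seen -> skip; s[9]='v' seen -> skip; s[10]='l' seen -> skip; s[11]='s' seen -> skip
Result: vsl


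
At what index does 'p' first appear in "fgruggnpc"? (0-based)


Input string: 'fgruggnpc'
Target: 'p'
Scanning left to right: s[0]='f', s[1]='g', s[2]='r', s[3]='u', s[4]='g', s[5]='g', s[6]='n', s[7]='p'
First match at index: 7


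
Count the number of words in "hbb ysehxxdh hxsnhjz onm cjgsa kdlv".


Input string: 'hbb ysehxxdh hxsnhjz onm cjgsa kdlv'
Operation: split by spaces
Words found: 'hbb', 'ysehxxdh', 'hxsnhjz', 'onm', 'cjgsa', 'kdlv'
Word count: 6


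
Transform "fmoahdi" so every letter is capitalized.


Input string: 'fmoahdi'
Operation: convert each letter to uppercase
Mapping: 'f'->'F', 'm'->'M', 'o'->'O', 'a'->'A', 'h'->'H', 'd'->'D', 'i'->'I'
Result: FMOAHDI


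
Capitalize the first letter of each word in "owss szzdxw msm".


Input string: 'owss szzdxw msm'
Operation: capitalize first letter of each word
Word transformations: 'owss'->'Owss', 'szzdxw'->'Szzdxw', 'msm'->'Msm'
Result: Owss Szzdxw Msm


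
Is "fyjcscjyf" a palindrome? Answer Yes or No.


Input string: 'fyjcscjyf'
Reversed: 'fyjcscjyf'
Compare pairs: s[0]='f' vs s[8]='f' (match), s[1]='y' vs s[7]='y' (match), s[2]='j' vs s[6]='j' (match), s[3]='c' vs s[5]='c' (match)
Palindrome: Yes


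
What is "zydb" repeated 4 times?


Input string: 'zydb'
Operation: repeat 4 times
Concatenation: 'zydb' + 'zydb' + 'zydb' + 'zydb'
Result: zydbzydbzydbzydb


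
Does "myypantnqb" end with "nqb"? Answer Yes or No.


Input string: 'myypantnqb'
Suffix to check: 'nqb'
Last 3 characters of input: 'nqb'
Match: True
Result: Yes


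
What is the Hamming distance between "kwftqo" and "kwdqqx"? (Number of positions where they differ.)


String 1: 'kwftqo'
String 2: 'kwdqqx'
Compare each position: pos 0: 'k'=='k', pos 1: 'w'=='w', pos 2: 'f'!='d', pos 3: 't'!='q', pos 4: 'q'=='q', pos 5: 'o'!='x'
Differing positions: 3
Hamming distance: 3


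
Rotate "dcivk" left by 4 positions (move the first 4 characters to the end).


Input: 'dcivk', shift = 4
Operation: split at index 4 and swap parts
Front part s[0:4] = 'dciv'
Back part s[4:] = 'k'
Rotated = back + front = 'k' + 'dciv'
Result: kdciv


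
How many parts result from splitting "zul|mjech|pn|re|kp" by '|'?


Input string: 'zul|mjech|pn|re|kp'
Delimiter: '|'
Split result: 'zul', 'mjech', 'pn', 're', 'kp'
Number of parts: 5


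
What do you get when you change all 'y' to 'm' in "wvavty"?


Input string: 'wvavty'
Operation: replace 'y' with 'm'
Positions of 'y': 5
After replacement: wvavtm


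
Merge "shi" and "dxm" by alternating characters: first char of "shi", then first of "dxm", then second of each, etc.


String 1: 'shi'
String 2: 'dxm'
Operation: alternate characters
Pairs: 's'+'d', 'h'+'x', 'i'+'m'
Result: sdhxim


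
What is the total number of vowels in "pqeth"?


Input string: 'pqeth'
Operation: count vowels (a, e, i, o, u)
Scan: s[0]='p', s[1]='q', s[2]='e' (vowel), s[3]='t', s[4]='h'
Vowels found: 1
Result: 1


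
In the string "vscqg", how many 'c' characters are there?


Input string: 'vscqg'
Target character: 'c'
Scan each position: s[2]='c'
Matches found at indices: 2
Total: 1


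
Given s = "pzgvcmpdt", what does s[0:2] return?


Input string: 'pzgvcmpdt'
Operation: slice [0:2]
Extract characters: s[0]='p', s[1]='z'
Result: pz


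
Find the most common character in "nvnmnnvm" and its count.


Input: 'nvnmnnvm'
Operation: tally each character
Counts: 'm':2, 'n':4, 'v':2
Maximum: 'n' appears 4 times


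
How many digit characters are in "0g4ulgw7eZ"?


Input string: '0g4ulgw7eZ'
Operation: count digit characters (0-9)
Scan: '0'(digit), 'g', '4'(digit), 'u', 'l', 'g', 'w', '7'(digit), 'e', 'Z'
Digits found: 3
Result: 3


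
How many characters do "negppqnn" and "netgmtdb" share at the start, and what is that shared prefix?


String 1: 'negppqnn'
String 2: 'netgmtdb'
Compare position by position:
pos 0: 'n' vs 'n' match
pos 1: 'e' vs 'e' match
pos 2: 'g' vs 't' differ -> stop
Longest common prefix: "ne" (length 2)


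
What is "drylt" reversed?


Input string: 'drylt'
Operation: reverse character order
Original order: 'd' -> 'r' -> 'y' -> 'l' -> 't'
Reversed order: 't' -> 'l' -> 'y' -> 'r' -> 'd'
Result: tlyrd


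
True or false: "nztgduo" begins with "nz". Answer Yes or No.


Input string: 'nztgduo'
Prefix to check: 'nz'
First 2 characters of input: 'nz'
Match: True
Result: Yes


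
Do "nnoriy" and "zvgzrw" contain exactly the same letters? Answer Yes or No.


String 1: 'nnoriy' -> sorted: 'innory'
String 2: 'zvgzrw' -> sorted: 'grvwzz'
Compare sorted forms: 'innory' != 'grvwzz'
Anagram: No


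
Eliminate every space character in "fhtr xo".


Input string: 'fhtr xo'
Operation: remove all spaces
Words: 'fhtr', 'xo'
Join without spaces: fhtrxo


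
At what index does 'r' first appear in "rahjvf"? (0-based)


Input string: 'rahjvf'
Target: 'r'
Scanning left to right: s[0]='r'
First match at index: 0


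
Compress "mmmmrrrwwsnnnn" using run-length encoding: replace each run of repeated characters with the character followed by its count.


Input: 'mmmmrrrwwsnnnn'
Operation: identify consecutive runs
Runs: 'mmmm' -> m4, 'rrr' -> r3, 'ww' -> w2, 's' -> s1, 'nnnn' -> n4
Encoded: m4r3w2s1n4


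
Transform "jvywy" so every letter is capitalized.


Input string: 'jvywy'
Operation: convert each letter to uppercase
Mapping: 'j'->'J', 'v'->'V', 'y'->'Y', 'w'->'W', 'y'->'Y'
Result: JVYWY


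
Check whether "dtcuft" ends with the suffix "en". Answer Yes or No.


Input string: 'dtcuft'
Suffix to check: 'en'
Last 2 characters of input: 'ft'
Match: False
Result: No


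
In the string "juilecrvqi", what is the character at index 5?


Input string: 'juilecrvqi'
Operation: get character at index 5
Index mapping: s[0]='j', s[1]='u', s[2]='i', s[3]='l', s[4]='e', s[5]='c'
Result: 'c'


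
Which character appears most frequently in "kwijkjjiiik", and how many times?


Input: 'kwijkjjiiik'
Operation: tally each character
Counts: 'i':4, 'j':3, 'k':3, 'w':1
Maximum: 'i' appears 4 times


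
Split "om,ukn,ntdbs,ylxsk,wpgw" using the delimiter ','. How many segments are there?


Input string: 'om,ukn,ntdbs,ylxsk,wpgw'
Delimiter: ','
Split result: 'om', 'ukn', 'ntdbs', 'ylxsk', 'wpgw'
Number of parts: 5


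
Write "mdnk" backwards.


Input string: 'mdnk'
Operation: reverse character order
Original order: 'm' -> 'd' -> 'n' -> 'k'
Reversed order: 'k' -> 'n' -> 'd' -> 'm'
Result: kndm


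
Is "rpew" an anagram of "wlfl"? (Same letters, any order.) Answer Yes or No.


String 1: 'wlfl' -> sorted: 'fllw'
String 2: 'rpew' -> sorted: 'eprw'
Compare sorted forms: 'fllw' != 'eprw'
Anagram: No


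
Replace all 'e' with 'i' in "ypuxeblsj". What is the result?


Input string: 'ypuxeblsj'
Operation: replace 'e' with 'i'
Positions of 'e': 4
After replacement: ypuxiblsj


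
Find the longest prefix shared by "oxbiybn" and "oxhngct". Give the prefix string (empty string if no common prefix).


String 1: 'oxbiybn'
String 2: 'oxhngct'
Compare position by position:
pos 0: 'o' vs 'o' match
pos 1: 'x' vs 'x' match
pos 2: 'b' vs 'h' differ -> stop
Longest common prefix: "ox" (length 2)


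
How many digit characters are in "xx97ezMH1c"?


Input string: 'xx97ezMH1c'
Operation: count digit characters (0-9)
Scan: 'x', 'x', '9'(digit), '7'(digit), 'e', 'z', 'M', 'H', '1'(digit), 'c'
Digits found: 3
Result: 3


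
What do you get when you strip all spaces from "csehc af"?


Input string: 'csehc af'
Operation: remove all spaces
Words: 'csehc', 'af'
Join without spaces: csehcaf


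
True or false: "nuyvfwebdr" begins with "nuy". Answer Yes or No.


Input string: 'nuyvfwebdr'
Prefix to check: 'nuy'
First 3 characters of input: 'nuy'
Match: True
Result: Yes


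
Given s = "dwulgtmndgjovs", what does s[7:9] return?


Input string: 'dwulgtmndgjovs'
Operation: slice [7:9]
Extract characters: s[7]='n', s[8]='d'
Result: nd


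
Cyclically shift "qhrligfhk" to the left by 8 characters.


Input: 'qhrligfhk', shift = 8
Operation: split at index 8 and swap parts
Front part s[0:8] = 'qhrligfh'
Back part s[8:] = 'k'
Rotated = back + front = 'k' + 'qhrligfh'
Result: kqhrligfh


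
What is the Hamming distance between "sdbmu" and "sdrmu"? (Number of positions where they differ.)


String 1: 'sdbmu'
String 2: 'sdrmu'
Compare each position: pos 0: 's'=='s', pos 1: 'd'=='d', pos 2: 'b'!='r', pos 3: 'm'=='m', pos 4: 'u'=='u'
Differing positions: 1
Hamming distance: 1


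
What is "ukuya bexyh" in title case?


Input string: 'ukuya bexyh'
Operation: capitalize first letter of each word
Word transformations: 'ukuya'->'Ukuya', 'bexyh'->'Bexyh'
Result: Ukuya Bexyh


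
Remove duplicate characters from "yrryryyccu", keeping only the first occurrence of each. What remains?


Input: 'yrryryyccu'
Operation: keep first occurrence of each character
Scan: s[0]='y' new -> keep; s[1]='r' new -> keep; s[2]='r' seen -> skip; s[3]='y' seen -> skip; s[4]='r' seen -> skip; s[5]='y' seen -> skip; s[6]='y' seen -> skip; s[7]='c' new -> keep; s[8]='c' seen -> skip; s[9]='u' new -> keep
Result: yrcu


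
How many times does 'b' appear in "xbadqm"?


Input string: 'xbadqm'
Target character: 'b'
Scan each position: s[1]='b'
Matches found at indices: 1
Total: 1


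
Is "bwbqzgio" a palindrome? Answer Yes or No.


Input string: 'bwbqzgio'
Reversed: 'oigzqbwb'
Compare pairs: s[0]='b' vs s[7]='o' (mismatch), s[1]='w' vs s[6]='i' (mismatch), s[2]='b' vs s[5]='g' (mismatch), s[3]='q' vs s[4]='z' (mismatch)
Palindrome: No


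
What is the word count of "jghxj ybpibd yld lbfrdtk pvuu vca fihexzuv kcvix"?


Input string: 'jghxj ybpibd yld lbfrdtk pvuu vca fihexzuv kcvix'
Operation: split by spaces
Words found: 'jghxj', 'ybpibd', 'yld', 'lbfrdtk', 'pvuu', 'vca', 'fihexzuv', 'kcvix'
Word count: 8


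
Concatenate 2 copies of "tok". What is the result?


Input string: 'tok'
Operation: repeat 2 times
Concatenation: 'tok' + 'tok'
Result: toktok


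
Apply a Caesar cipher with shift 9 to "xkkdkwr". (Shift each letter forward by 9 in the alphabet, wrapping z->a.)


Input: 'xkkdkwr', shift = 9
Operation: for each letter, (position + 9) mod 26
Mapping: 'x'(23+9=32, 32 mod 26=6)->'g', 'k'(10+9=19)->'t', 'k'(10+9=19)->'t', 'd'(3+9=12)->'m', 'k'(10+9=19)->'t', 'w'(22+9=31, 31 mod 26=5)->'f', 'r'(17+9=26, 26 mod 26=0)->'a'
Result: gttmtfa


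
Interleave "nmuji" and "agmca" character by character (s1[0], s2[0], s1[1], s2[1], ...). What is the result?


String 1: 'nmuji'
String 2: 'agmca'
Operation: alternate characters
Pairs: 'n'+'a', 'm'+'g', 'u'+'m', 'j'+'c', 'i'+'a'
Result: namgumjcia


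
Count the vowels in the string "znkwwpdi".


Input string: 'znkwwpdi'
Operation: count vowels (a, e, i, o, u)
Scan: s[0]='z', s[1]='n', s[2]='k', s[3]='w', s[4]='w', s[5]='p', s[6]='d', s[7]='i' (vowel)
Vowels found: 1
Result: 1


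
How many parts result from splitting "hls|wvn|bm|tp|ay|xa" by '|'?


Input string: 'hls|wvn|bm|tp|ay|xa'
Delimiter: '|'
Split result: 'hls', 'wvn', 'bm', 'tp', 'ay', 'xa'
Number of parts: 6


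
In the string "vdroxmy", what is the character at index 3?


Input string: 'vdroxmy'
Operation: get character at index 3
Index mapping: s[0]='v', s[1]='d', s[2]='r', s[3]='o'
Result: 'o'


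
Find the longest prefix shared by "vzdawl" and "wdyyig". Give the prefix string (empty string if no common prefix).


String 1: 'vzdawl'
String 2: 'wdyyig'
Compare position by position:
pos 0: 'v' vs 'w' differ -> stop
Longest common prefix: "" (length 0)


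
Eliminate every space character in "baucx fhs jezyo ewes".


Input string: 'baucx fhs jezyo ewes'
Operation: remove all spaces
Words: 'baucx', 'fhs', 'jezyo', 'ewes'
Join without spaces: baucxfhsjezyoewes


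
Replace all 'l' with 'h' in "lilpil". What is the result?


Input string: 'lilpil'
Operation: replace 'l' with 'h'
Positions of 'l': 0, 2, 5
After replacement: hihpih


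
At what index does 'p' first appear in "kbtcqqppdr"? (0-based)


Input string: 'kbtcqqppdr'
Target: 'p'
Scanning left to right: s[0]='k', s[1]='b', s[2]='t', s[3]='c', s[4]='q', s[5]='q', s[6]='p'
First match at index: 6


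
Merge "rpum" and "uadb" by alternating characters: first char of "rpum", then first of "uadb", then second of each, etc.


String 1: 'rpum'
String 2: 'uadb'
Operation: alternate characters
Pairs: 'r'+'u', 'p'+'a', 'u'+'d', 'm'+'b'
Result: rupaudmb


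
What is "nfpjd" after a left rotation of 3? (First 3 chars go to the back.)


Input: 'nfpjd', shift = 3
Operation: split at index 3 and swap parts
Front part s[0:3] = 'nfp'
Back part s[3:] = 'jd'
Rotated = back + front = 'jd' + 'nfp'
Result: jdnfp
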